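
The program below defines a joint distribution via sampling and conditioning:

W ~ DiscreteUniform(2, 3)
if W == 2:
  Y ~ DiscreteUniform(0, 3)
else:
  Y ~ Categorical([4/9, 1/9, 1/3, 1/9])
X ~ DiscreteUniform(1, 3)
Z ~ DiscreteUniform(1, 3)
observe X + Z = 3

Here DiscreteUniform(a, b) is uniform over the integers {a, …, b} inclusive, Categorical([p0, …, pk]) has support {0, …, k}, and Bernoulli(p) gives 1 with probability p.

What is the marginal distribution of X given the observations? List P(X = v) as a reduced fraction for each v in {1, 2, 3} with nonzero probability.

Enumerate traces; 16 have nonzero weight after conditioning:
  (W=2, Y=0, X=1, Z=2) weight 1/72
  (W=2, Y=0, X=2, Z=1) weight 1/72
  (W=2, Y=1, X=1, Z=2) weight 1/72
  (W=2, Y=1, X=2, Z=1) weight 1/72
  (W=2, Y=2, X=1, Z=2) weight 1/72
  (W=2, Y=2, X=2, Z=1) weight 1/72
  (W=2, Y=3, X=1, Z=2) weight 1/72
  (W=2, Y=3, X=2, Z=1) weight 1/72
  … 8 more
Group by X:
  weight(X=1) = 1/9
  weight(X=2) = 1/9
Total weight = 1/9 + 1/9 = 2/9
P(X=1 | obs) = 1/9 / 2/9 = 1/2
P(X=2 | obs) = 1/9 / 2/9 = 1/2

P(X=1) = 1/2, P(X=2) = 1/2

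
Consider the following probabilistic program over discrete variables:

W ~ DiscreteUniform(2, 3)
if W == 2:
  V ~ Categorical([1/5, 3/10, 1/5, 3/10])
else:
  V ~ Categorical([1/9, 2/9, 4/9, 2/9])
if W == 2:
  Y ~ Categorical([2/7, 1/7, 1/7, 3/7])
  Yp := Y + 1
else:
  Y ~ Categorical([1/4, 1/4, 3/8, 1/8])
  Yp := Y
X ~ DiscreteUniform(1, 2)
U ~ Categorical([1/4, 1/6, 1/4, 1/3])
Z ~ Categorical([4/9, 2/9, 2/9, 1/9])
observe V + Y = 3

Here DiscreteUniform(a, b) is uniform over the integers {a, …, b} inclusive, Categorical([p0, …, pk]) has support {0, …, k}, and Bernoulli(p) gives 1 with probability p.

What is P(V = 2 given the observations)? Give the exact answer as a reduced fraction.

P(V = 2 | obs) = 352/1277

Enumerate traces; 256 have nonzero weight after conditioning:
  (W=2, V=0, Y=3, X=1, U=0, Z=0) weight 1/420
  (W=2, V=0, Y=3, X=1, U=0, Z=1) weight 1/840
  (W=2, V=0, Y=3, X=1, U=0, Z=2) weight 1/840
  (W=2, V=0, Y=3, X=1, U=0, Z=3) weight 1/1680
  (W=2, V=0, Y=3, X=1, U=1, Z=0) weight 1/630
  (W=2, V=0, Y=3, X=1, U=1, Z=1) weight 1/1260
  (W=2, V=0, Y=3, X=1, U=1, Z=2) weight 1/1260
  (W=2, V=0, Y=3, X=1, U=1, Z=3) weight 1/2520
  (W=2, V=1, Y=2, X=1, U=0, Z=0) weight 1/840
  (W=2, V=2, Y=1, X=1, U=0, Z=0) weight 1/1260
  … 246 more
Group by V:
  weight(V=0) = 251/5040
  weight(V=1) = 53/840
  weight(V=2) = 22/315
  weight(V=3) = 89/1260
Total weight = 251/5040 + 53/840 + 22/315 + 89/1260 = 1277/5040
P(V=0 | obs) = 251/5040 / 1277/5040 = 251/1277
P(V=1 | obs) = 53/840 / 1277/5040 = 318/1277
P(V=2 | obs) = 22/315 / 1277/5040 = 352/1277
P(V=3 | obs) = 89/1260 / 1277/5040 = 356/1277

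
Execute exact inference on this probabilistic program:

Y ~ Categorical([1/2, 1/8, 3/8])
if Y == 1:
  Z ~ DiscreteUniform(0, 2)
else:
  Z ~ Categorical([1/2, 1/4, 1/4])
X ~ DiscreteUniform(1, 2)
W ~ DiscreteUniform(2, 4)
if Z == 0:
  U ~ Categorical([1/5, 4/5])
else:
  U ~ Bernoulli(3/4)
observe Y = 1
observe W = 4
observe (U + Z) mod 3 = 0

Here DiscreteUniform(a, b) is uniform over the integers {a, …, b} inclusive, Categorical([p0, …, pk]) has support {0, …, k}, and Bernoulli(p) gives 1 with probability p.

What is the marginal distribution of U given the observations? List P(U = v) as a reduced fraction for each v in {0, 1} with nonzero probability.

Enumerate traces; 4 have nonzero weight after conditioning:
  (Y=1, Z=0, X=1, W=4, U=0) weight 1/720
  (Y=1, Z=0, X=2, W=4, U=0) weight 1/720
  (Y=1, Z=2, X=1, W=4, U=1) weight 1/192
  (Y=1, Z=2, X=2, W=4, U=1) weight 1/192
Group by U:
  weight(U=0) = 1/360
  weight(U=1) = 1/96
Total weight = 1/360 + 1/96 = 19/1440
P(U=0 | obs) = 1/360 / 19/1440 = 4/19
P(U=1 | obs) = 1/96 / 19/1440 = 15/19

P(U=0) = 4/19, P(U=1) = 15/19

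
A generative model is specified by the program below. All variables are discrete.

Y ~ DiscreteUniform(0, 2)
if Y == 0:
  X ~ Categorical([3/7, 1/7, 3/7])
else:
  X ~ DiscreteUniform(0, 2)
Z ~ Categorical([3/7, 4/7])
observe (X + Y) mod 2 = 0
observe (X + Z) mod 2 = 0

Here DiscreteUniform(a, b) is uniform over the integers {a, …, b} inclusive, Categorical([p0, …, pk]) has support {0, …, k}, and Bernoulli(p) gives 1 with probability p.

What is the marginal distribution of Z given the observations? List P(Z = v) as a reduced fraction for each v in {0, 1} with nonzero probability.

Enumerate traces; 5 have nonzero weight after conditioning:
  (Y=0, X=0, Z=0) weight 3/49
  (Y=0, X=2, Z=0) weight 3/49
  (Y=1, X=1, Z=1) weight 4/63
  (Y=2, X=0, Z=0) weight 1/21
  (Y=2, X=2, Z=0) weight 1/21
Group by Z:
  weight(Z=0) = 32/147
  weight(Z=1) = 4/63
Total weight = 32/147 + 4/63 = 124/441
P(Z=0 | obs) = 32/147 / 124/441 = 24/31
P(Z=1 | obs) = 4/63 / 124/441 = 7/31

P(Z=0) = 24/31, P(Z=1) = 7/31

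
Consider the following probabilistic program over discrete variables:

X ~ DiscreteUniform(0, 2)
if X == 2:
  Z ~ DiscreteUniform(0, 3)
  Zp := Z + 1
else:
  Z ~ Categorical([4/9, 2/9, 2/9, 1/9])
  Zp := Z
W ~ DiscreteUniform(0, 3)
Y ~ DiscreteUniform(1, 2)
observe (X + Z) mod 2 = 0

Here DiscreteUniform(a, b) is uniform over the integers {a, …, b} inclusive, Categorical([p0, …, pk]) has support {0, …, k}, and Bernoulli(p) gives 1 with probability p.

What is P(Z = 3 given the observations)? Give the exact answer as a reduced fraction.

P(Z = 3 | obs) = 2/27

Enumerate traces; 48 have nonzero weight after conditioning:
  (X=0, Z=0, W=0, Y=1) weight 1/54
  (X=0, Z=0, W=0, Y=2) weight 1/54
  (X=0, Z=0, W=1, Y=1) weight 1/54
  (X=0, Z=0, W=1, Y=2) weight 1/54
  (X=0, Z=0, W=2, Y=1) weight 1/54
  (X=0, Z=0, W=2, Y=2) weight 1/54
  (X=0, Z=0, W=3, Y=1) weight 1/54
  (X=0, Z=0, W=3, Y=2) weight 1/54
  (X=0, Z=2, W=0, Y=1) weight 1/108
  (X=1, Z=1, W=0, Y=1) weight 1/108
  … 38 more
Group by Z:
  weight(Z=0) = 25/108
  weight(Z=1) = 2/27
  weight(Z=2) = 17/108
  weight(Z=3) = 1/27
Total weight = 25/108 + 2/27 + 17/108 + 1/27 = 1/2
P(Z=0 | obs) = 25/108 / 1/2 = 25/54
P(Z=1 | obs) = 2/27 / 1/2 = 4/27
P(Z=2 | obs) = 17/108 / 1/2 = 17/54
P(Z=3 | obs) = 1/27 / 1/2 = 2/27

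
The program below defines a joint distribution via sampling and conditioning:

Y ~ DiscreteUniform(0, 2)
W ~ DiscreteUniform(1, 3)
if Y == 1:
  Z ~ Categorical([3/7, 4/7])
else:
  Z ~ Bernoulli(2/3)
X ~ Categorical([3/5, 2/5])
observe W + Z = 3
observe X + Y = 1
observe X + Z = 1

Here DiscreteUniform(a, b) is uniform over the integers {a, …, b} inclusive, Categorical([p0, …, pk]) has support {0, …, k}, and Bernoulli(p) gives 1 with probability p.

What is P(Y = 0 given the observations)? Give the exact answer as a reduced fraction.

Enumerate traces; 2 have nonzero weight after conditioning:
  (Y=0, W=3, Z=0, X=1) weight 2/135
  (Y=1, W=2, Z=1, X=0) weight 4/105
Group by Y:
  weight(Y=0) = 2/135
  weight(Y=1) = 4/105
Total weight = 2/135 + 4/105 = 10/189
P(Y=0 | obs) = 2/135 / 10/189 = 7/25
P(Y=1 | obs) = 4/105 / 10/189 = 18/25

P(Y = 0 | obs) = 7/25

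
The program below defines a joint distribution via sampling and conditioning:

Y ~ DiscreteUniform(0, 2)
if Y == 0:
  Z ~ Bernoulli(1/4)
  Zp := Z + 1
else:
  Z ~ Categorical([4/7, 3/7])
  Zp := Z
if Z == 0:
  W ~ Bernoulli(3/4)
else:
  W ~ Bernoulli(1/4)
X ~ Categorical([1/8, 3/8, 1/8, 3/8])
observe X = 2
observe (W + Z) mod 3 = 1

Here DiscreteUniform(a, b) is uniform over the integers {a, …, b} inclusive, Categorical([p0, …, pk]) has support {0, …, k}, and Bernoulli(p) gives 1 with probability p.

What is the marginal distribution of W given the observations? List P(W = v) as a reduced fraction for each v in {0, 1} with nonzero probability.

Enumerate traces; 6 have nonzero weight after conditioning:
  (Y=0, Z=0, W=1, X=2) weight 3/128
  (Y=0, Z=1, W=0, X=2) weight 1/128
  (Y=1, Z=0, W=1, X=2) weight 1/56
  (Y=1, Z=1, W=0, X=2) weight 3/224
  (Y=2, Z=0, W=1, X=2) weight 1/56
  (Y=2, Z=1, W=0, X=2) weight 3/224
Group by W:
  weight(W=0) = 31/896
  weight(W=1) = 53/896
Total weight = 31/896 + 53/896 = 3/32
P(W=0 | obs) = 31/896 / 3/32 = 31/84
P(W=1 | obs) = 53/896 / 3/32 = 53/84

P(W=0) = 31/84, P(W=1) = 53/84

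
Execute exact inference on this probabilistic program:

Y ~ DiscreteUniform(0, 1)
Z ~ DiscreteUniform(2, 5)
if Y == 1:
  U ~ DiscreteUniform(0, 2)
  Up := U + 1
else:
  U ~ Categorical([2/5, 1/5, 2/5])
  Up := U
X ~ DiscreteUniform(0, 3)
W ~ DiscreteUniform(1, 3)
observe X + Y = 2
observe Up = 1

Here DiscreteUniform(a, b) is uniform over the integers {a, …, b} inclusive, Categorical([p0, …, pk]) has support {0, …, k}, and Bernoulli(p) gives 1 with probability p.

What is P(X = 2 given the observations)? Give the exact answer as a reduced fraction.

P(X = 2 | obs) = 3/8

Enumerate traces; 24 have nonzero weight after conditioning:
  (Y=0, Z=2, U=1, X=2, W=1) weight 1/480
  (Y=0, Z=2, U=1, X=2, W=2) weight 1/480
  (Y=0, Z=2, U=1, X=2, W=3) weight 1/480
  (Y=0, Z=3, U=1, X=2, W=1) weight 1/480
  (Y=0, Z=3, U=1, X=2, W=2) weight 1/480
  (Y=0, Z=3, U=1, X=2, W=3) weight 1/480
  (Y=0, Z=4, U=1, X=2, W=1) weight 1/480
  (Y=0, Z=4, U=1, X=2, W=2) weight 1/480
  (Y=1, Z=2, U=0, X=1, W=1) weight 1/288
  … 15 more
Group by X:
  weight(X=1) = 1/24
  weight(X=2) = 1/40
Total weight = 1/24 + 1/40 = 1/15
P(X=1 | obs) = 1/24 / 1/15 = 5/8
P(X=2 | obs) = 1/40 / 1/15 = 3/8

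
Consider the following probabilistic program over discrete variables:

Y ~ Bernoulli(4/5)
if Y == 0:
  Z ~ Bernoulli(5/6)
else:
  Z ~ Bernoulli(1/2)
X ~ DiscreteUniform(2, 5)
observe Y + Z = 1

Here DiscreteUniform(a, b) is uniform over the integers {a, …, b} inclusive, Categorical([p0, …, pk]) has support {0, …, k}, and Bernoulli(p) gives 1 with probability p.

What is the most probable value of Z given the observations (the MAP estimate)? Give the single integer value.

Enumerate traces; 8 have nonzero weight after conditioning:
  (Y=0, Z=1, X=2) weight 1/24
  (Y=0, Z=1, X=3) weight 1/24
  (Y=0, Z=1, X=4) weight 1/24
  (Y=0, Z=1, X=5) weight 1/24
  (Y=1, Z=0, X=2) weight 1/10
  (Y=1, Z=0, X=3) weight 1/10
  (Y=1, Z=0, X=4) weight 1/10
  (Y=1, Z=0, X=5) weight 1/10
Group by Z:
  weight(Z=0) = 2/5
  weight(Z=1) = 1/6
Total weight = 2/5 + 1/6 = 17/30
P(Z=0 | obs) = 2/5 / 17/30 = 12/17
P(Z=1 | obs) = 1/6 / 17/30 = 5/17
argmax = 0

argmax_v P(Z = v | obs) = 0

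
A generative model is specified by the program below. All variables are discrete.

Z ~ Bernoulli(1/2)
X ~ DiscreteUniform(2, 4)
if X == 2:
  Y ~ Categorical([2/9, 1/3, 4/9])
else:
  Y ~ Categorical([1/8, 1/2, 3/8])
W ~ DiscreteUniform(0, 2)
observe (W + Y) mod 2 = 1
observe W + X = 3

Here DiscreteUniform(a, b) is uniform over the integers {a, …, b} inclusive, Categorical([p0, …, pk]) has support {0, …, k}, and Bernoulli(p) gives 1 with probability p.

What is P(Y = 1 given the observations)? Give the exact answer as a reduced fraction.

Enumerate traces; 6 have nonzero weight after conditioning:
  (Z=0, X=2, Y=0, W=1) weight 1/81
  (Z=0, X=2, Y=2, W=1) weight 2/81
  (Z=0, X=3, Y=1, W=0) weight 1/36
  (Z=1, X=2, Y=0, W=1) weight 1/81
  (Z=1, X=2, Y=2, W=1) weight 2/81
  (Z=1, X=3, Y=1, W=0) weight 1/36
Group by Y:
  weight(Y=0) = 2/81
  weight(Y=1) = 1/18
  weight(Y=2) = 4/81
Total weight = 2/81 + 1/18 + 4/81 = 7/54
P(Y=0 | obs) = 2/81 / 7/54 = 4/21
P(Y=1 | obs) = 1/18 / 7/54 = 3/7
P(Y=2 | obs) = 4/81 / 7/54 = 8/21

P(Y = 1 | obs) = 3/7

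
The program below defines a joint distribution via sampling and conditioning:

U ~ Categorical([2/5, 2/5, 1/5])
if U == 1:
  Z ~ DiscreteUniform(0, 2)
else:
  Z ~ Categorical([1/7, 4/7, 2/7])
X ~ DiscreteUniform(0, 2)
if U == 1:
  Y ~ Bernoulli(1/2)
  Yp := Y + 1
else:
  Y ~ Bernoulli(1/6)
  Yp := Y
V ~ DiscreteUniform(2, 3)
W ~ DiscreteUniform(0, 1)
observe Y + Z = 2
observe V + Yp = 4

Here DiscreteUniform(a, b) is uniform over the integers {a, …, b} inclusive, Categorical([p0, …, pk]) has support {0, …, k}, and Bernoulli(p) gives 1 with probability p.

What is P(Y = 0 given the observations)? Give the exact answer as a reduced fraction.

Enumerate traces; 24 have nonzero weight after conditioning:
  (U=0, Z=1, X=0, Y=1, V=3, W=0) weight 1/315
  (U=0, Z=1, X=0, Y=1, V=3, W=1) weight 1/315
  (U=0, Z=1, X=1, Y=1, V=3, W=0) weight 1/315
  (U=0, Z=1, X=1, Y=1, V=3, W=1) weight 1/315
  (U=0, Z=1, X=2, Y=1, V=3, W=0) weight 1/315
  (U=0, Z=1, X=2, Y=1, V=3, W=1) weight 1/315
  (U=1, Z=1, X=0, Y=1, V=2, W=0) weight 1/180
  (U=1, Z=1, X=0, Y=1, V=2, W=1) weight 1/180
  (U=1, Z=2, X=0, Y=0, V=3, W=0) weight 1/180
  … 15 more
Group by Y:
  weight(Y=0) = 1/30
  weight(Y=1) = 13/210
Total weight = 1/30 + 13/210 = 2/21
P(Y=0 | obs) = 1/30 / 2/21 = 7/20
P(Y=1 | obs) = 13/210 / 2/21 = 13/20

P(Y = 0 | obs) = 7/20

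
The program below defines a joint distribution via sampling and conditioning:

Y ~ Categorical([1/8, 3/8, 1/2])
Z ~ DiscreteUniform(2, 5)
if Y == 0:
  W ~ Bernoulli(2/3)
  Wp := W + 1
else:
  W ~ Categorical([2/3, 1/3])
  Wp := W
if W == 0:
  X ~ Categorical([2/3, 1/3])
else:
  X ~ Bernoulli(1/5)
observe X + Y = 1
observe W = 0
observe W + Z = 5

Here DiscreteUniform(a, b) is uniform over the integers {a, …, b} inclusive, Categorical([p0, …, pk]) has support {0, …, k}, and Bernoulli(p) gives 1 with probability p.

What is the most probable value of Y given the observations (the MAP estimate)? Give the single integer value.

Enumerate traces; 2 have nonzero weight after conditioning:
  (Y=0, Z=5, W=0, X=1) weight 1/288
  (Y=1, Z=5, W=0, X=0) weight 1/24
Group by Y:
  weight(Y=0) = 1/288
  weight(Y=1) = 1/24
Total weight = 1/288 + 1/24 = 13/288
P(Y=0 | obs) = 1/288 / 13/288 = 1/13
P(Y=1 | obs) = 1/24 / 13/288 = 12/13
argmax = 1

argmax_v P(Y = v | obs) = 1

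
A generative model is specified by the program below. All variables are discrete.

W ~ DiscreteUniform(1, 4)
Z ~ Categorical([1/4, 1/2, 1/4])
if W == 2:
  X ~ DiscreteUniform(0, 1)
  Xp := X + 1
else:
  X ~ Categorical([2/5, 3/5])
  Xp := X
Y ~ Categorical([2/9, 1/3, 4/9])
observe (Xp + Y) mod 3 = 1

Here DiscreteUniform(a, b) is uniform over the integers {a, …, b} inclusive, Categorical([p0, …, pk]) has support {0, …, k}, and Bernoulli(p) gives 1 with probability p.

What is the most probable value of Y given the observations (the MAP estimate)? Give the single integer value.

Enumerate traces; 24 have nonzero weight after conditioning:
  (W=1, Z=0, X=0, Y=1) weight 1/120
  (W=1, Z=0, X=1, Y=0) weight 1/120
  (W=1, Z=1, X=0, Y=1) weight 1/60
  (W=1, Z=1, X=1, Y=0) weight 1/60
  (W=1, Z=2, X=0, Y=1) weight 1/120
  (W=1, Z=2, X=1, Y=0) weight 1/120
  (W=2, Z=0, X=0, Y=0) weight 1/144
  (W=2, Z=0, X=1, Y=2) weight 1/72
  … 16 more
Group by Y:
  weight(Y=0) = 23/180
  weight(Y=1) = 1/10
  weight(Y=2) = 1/18
Total weight = 23/180 + 1/10 + 1/18 = 17/60
P(Y=0 | obs) = 23/180 / 17/60 = 23/51
P(Y=1 | obs) = 1/10 / 17/60 = 6/17
P(Y=2 | obs) = 1/18 / 17/60 = 10/51
argmax = 0

argmax_v P(Y = v | obs) = 0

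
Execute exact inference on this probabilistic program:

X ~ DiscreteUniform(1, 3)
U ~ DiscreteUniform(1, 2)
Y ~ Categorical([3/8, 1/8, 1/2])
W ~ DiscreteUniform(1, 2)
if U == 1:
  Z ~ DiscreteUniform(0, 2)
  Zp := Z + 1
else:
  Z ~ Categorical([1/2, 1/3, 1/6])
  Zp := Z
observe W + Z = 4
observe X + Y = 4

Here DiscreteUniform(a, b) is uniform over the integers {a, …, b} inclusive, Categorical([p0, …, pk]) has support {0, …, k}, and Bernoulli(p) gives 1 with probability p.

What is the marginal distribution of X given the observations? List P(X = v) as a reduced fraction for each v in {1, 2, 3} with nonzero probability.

P(X=2) = 4/5, P(X=3) = 1/5

Enumerate traces; 4 have nonzero weight after conditioning:
  (X=2, U=1, Y=2, W=2, Z=2) weight 1/72
  (X=2, U=2, Y=2, W=2, Z=2) weight 1/144
  (X=3, U=1, Y=1, W=2, Z=2) weight 1/288
  (X=3, U=2, Y=1, W=2, Z=2) weight 1/576
Group by X:
  weight(X=2) = 1/48
  weight(X=3) = 1/192
Total weight = 1/48 + 1/192 = 5/192
P(X=2 | obs) = 1/48 / 5/192 = 4/5
P(X=3 | obs) = 1/192 / 5/192 = 1/5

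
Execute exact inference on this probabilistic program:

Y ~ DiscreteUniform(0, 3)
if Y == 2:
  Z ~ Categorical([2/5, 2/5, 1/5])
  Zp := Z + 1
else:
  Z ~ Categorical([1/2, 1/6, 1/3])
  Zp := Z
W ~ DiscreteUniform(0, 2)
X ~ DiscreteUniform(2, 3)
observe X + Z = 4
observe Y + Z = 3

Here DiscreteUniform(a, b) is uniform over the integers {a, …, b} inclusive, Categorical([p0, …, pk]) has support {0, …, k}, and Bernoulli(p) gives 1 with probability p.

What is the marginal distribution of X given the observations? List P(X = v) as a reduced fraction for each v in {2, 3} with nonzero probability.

Enumerate traces; 6 have nonzero weight after conditioning:
  (Y=1, Z=2, W=0, X=2) weight 1/72
  (Y=1, Z=2, W=1, X=2) weight 1/72
  (Y=1, Z=2, W=2, X=2) weight 1/72
  (Y=2, Z=1, W=0, X=3) weight 1/60
  (Y=2, Z=1, W=1, X=3) weight 1/60
  (Y=2, Z=1, W=2, X=3) weight 1/60
Group by X:
  weight(X=2) = 1/24
  weight(X=3) = 1/20
Total weight = 1/24 + 1/20 = 11/120
P(X=2 | obs) = 1/24 / 11/120 = 5/11
P(X=3 | obs) = 1/20 / 11/120 = 6/11

P(X=2) = 5/11, P(X=3) = 6/11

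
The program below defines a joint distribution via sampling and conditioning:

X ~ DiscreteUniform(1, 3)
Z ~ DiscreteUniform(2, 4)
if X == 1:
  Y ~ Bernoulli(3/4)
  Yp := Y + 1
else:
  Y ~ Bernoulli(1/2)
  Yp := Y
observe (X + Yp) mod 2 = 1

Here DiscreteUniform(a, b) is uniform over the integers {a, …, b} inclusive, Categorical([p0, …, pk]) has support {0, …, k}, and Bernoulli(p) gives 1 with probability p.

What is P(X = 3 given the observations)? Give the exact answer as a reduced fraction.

P(X = 3 | obs) = 2/7

Enumerate traces; 9 have nonzero weight after conditioning:
  (X=1, Z=2, Y=1) weight 1/12
  (X=1, Z=3, Y=1) weight 1/12
  (X=1, Z=4, Y=1) weight 1/12
  (X=2, Z=2, Y=1) weight 1/18
  (X=2, Z=3, Y=1) weight 1/18
  (X=2, Z=4, Y=1) weight 1/18
  (X=3, Z=2, Y=0) weight 1/18
  (X=3, Z=3, Y=0) weight 1/18
  … 1 more
Group by X:
  weight(X=1) = 1/4
  weight(X=2) = 1/6
  weight(X=3) = 1/6
Total weight = 1/4 + 1/6 + 1/6 = 7/12
P(X=1 | obs) = 1/4 / 7/12 = 3/7
P(X=2 | obs) = 1/6 / 7/12 = 2/7
P(X=3 | obs) = 1/6 / 7/12 = 2/7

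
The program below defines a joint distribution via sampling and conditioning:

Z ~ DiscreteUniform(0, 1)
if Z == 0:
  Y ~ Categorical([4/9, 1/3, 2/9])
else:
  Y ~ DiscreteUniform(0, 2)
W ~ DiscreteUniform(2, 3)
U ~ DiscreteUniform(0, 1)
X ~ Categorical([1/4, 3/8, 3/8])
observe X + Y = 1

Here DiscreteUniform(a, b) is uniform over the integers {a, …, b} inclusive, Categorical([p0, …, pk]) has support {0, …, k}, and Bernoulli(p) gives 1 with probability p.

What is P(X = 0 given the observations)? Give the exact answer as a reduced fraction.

P(X = 0 | obs) = 4/11

Enumerate traces; 16 have nonzero weight after conditioning:
  (Z=0, Y=0, W=2, U=0, X=1) weight 1/48
  (Z=0, Y=0, W=2, U=1, X=1) weight 1/48
  (Z=0, Y=0, W=3, U=0, X=1) weight 1/48
  (Z=0, Y=0, W=3, U=1, X=1) weight 1/48
  (Z=0, Y=1, W=2, U=0, X=0) weight 1/96
  (Z=0, Y=1, W=2, U=1, X=0) weight 1/96
  (Z=0, Y=1, W=3, U=0, X=0) weight 1/96
  (Z=0, Y=1, W=3, U=1, X=0) weight 1/96
  … 8 more
Group by X:
  weight(X=0) = 1/12
  weight(X=1) = 7/48
Total weight = 1/12 + 7/48 = 11/48
P(X=0 | obs) = 1/12 / 11/48 = 4/11
P(X=1 | obs) = 7/48 / 11/48 = 7/11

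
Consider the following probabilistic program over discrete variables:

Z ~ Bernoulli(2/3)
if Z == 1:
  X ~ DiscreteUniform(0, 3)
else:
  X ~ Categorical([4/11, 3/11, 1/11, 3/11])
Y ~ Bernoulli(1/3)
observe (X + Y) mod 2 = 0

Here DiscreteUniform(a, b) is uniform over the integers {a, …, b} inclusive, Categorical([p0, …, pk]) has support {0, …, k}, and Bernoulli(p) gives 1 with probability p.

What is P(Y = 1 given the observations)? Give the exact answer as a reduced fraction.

Enumerate traces; 8 have nonzero weight after conditioning:
  (Z=0, X=0, Y=0) weight 8/99
  (Z=0, X=1, Y=1) weight 1/33
  (Z=0, X=2, Y=0) weight 2/99
  (Z=0, X=3, Y=1) weight 1/33
  (Z=1, X=0, Y=0) weight 1/9
  (Z=1, X=1, Y=1) weight 1/18
  (Z=1, X=2, Y=0) weight 1/9
  (Z=1, X=3, Y=1) weight 1/18
Group by Y:
  weight(Y=0) = 32/99
  weight(Y=1) = 17/99
Total weight = 32/99 + 17/99 = 49/99
P(Y=0 | obs) = 32/99 / 49/99 = 32/49
P(Y=1 | obs) = 17/99 / 49/99 = 17/49

P(Y = 1 | obs) = 17/49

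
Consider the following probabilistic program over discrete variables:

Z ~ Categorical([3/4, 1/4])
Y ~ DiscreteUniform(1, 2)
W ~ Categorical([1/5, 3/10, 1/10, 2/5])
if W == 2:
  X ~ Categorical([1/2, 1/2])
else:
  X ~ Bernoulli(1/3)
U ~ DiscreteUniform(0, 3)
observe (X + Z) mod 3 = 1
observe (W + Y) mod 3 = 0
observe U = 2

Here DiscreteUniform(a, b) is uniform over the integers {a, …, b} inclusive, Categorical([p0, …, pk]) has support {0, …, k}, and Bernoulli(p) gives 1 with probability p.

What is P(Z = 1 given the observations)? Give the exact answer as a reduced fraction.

P(Z = 1 | obs) = 5/14

Enumerate traces; 4 have nonzero weight after conditioning:
  (Z=0, Y=1, W=2, X=1, U=2) weight 3/640
  (Z=0, Y=2, W=1, X=1, U=2) weight 3/320
  (Z=1, Y=1, W=2, X=0, U=2) weight 1/640
  (Z=1, Y=2, W=1, X=0, U=2) weight 1/160
Group by Z:
  weight(Z=0) = 9/640
  weight(Z=1) = 1/128
Total weight = 9/640 + 1/128 = 7/320
P(Z=0 | obs) = 9/640 / 7/320 = 9/14
P(Z=1 | obs) = 1/128 / 7/320 = 5/14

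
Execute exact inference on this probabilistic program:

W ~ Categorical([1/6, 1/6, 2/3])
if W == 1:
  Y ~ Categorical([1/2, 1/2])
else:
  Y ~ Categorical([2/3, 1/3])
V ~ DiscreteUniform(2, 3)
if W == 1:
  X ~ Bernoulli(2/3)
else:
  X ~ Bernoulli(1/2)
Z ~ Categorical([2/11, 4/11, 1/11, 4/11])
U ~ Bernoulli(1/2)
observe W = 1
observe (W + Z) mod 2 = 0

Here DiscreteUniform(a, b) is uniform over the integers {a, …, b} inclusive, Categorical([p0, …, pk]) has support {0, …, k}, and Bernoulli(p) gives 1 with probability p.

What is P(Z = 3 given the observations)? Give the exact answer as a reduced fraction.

Enumerate traces; 32 have nonzero weight after conditioning:
  (W=1, Y=0, V=2, X=0, Z=1, U=0) weight 1/396
  (W=1, Y=0, V=2, X=0, Z=1, U=1) weight 1/396
  (W=1, Y=0, V=2, X=0, Z=3, U=0) weight 1/396
  (W=1, Y=0, V=2, X=0, Z=3, U=1) weight 1/396
  (W=1, Y=0, V=2, X=1, Z=1, U=0) weight 1/198
  (W=1, Y=0, V=2, X=1, Z=1, U=1) weight 1/198
  (W=1, Y=0, V=2, X=1, Z=3, U=0) weight 1/198
  (W=1, Y=0, V=2, X=1, Z=3, U=1) weight 1/198
  … 24 more
Group by Z:
  weight(Z=1) = 2/33
  weight(Z=3) = 2/33
Total weight = 2/33 + 2/33 = 4/33
P(Z=1 | obs) = 2/33 / 4/33 = 1/2
P(Z=3 | obs) = 2/33 / 4/33 = 1/2

P(Z = 3 | obs) = 1/2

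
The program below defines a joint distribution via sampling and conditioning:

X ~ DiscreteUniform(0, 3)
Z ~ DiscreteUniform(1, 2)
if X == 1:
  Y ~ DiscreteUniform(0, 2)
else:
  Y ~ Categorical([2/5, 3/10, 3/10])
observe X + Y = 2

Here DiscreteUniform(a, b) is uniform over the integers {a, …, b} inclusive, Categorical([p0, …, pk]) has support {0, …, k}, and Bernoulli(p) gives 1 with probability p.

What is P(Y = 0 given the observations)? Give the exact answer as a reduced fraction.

Enumerate traces; 6 have nonzero weight after conditioning:
  (X=0, Z=1, Y=2) weight 3/80
  (X=0, Z=2, Y=2) weight 3/80
  (X=1, Z=1, Y=1) weight 1/24
  (X=1, Z=2, Y=1) weight 1/24
  (X=2, Z=1, Y=0) weight 1/20
  (X=2, Z=2, Y=0) weight 1/20
Group by Y:
  weight(Y=0) = 1/10
  weight(Y=1) = 1/12
  weight(Y=2) = 3/40
Total weight = 1/10 + 1/12 + 3/40 = 31/120
P(Y=0 | obs) = 1/10 / 31/120 = 12/31
P(Y=1 | obs) = 1/12 / 31/120 = 10/31
P(Y=2 | obs) = 3/40 / 31/120 = 9/31

P(Y = 0 | obs) = 12/31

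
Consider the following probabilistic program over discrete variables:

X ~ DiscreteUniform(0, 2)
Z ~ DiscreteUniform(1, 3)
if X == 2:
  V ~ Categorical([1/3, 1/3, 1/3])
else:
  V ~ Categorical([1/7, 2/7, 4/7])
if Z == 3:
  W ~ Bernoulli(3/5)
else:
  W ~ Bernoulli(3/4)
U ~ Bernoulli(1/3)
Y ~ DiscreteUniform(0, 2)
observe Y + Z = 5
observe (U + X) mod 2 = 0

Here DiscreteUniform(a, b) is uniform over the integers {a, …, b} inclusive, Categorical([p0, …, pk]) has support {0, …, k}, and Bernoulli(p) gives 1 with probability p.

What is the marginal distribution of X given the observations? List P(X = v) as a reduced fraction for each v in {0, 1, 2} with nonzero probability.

Enumerate traces; 18 have nonzero weight after conditioning:
  (X=0, Z=3, V=0, W=0, U=0, Y=2) weight 4/2835
  (X=0, Z=3, V=0, W=1, U=0, Y=2) weight 2/945
  (X=0, Z=3, V=1, W=0, U=0, Y=2) weight 8/2835
  (X=0, Z=3, V=1, W=1, U=0, Y=2) weight 4/945
  (X=0, Z=3, V=2, W=0, U=0, Y=2) weight 16/2835
  (X=0, Z=3, V=2, W=1, U=0, Y=2) weight 8/945
  (X=1, Z=3, V=0, W=0, U=1, Y=2) weight 2/2835
  (X=1, Z=3, V=0, W=1, U=1, Y=2) weight 1/945
  (X=2, Z=3, V=0, W=0, U=0, Y=2) weight 4/1215
  … 9 more
Group by X:
  weight(X=0) = 2/81
  weight(X=1) = 1/81
  weight(X=2) = 2/81
Total weight = 2/81 + 1/81 + 2/81 = 5/81
P(X=0 | obs) = 2/81 / 5/81 = 2/5
P(X=1 | obs) = 1/81 / 5/81 = 1/5
P(X=2 | obs) = 2/81 / 5/81 = 2/5

P(X=0) = 2/5, P(X=1) = 1/5, P(X=2) = 2/5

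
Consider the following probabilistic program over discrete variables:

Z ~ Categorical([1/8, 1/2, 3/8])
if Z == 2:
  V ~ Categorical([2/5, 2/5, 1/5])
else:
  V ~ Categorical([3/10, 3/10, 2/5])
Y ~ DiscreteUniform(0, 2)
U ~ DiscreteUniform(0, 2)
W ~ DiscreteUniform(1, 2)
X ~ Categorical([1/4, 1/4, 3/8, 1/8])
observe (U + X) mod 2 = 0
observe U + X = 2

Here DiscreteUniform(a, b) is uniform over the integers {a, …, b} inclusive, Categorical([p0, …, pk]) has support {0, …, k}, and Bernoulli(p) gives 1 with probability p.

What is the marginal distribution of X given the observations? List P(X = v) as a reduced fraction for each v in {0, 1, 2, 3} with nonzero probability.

Enumerate traces; 162 have nonzero weight after conditioning:
  (Z=0, V=0, Y=0, U=0, W=1, X=2) weight 1/1280
  (Z=0, V=0, Y=0, U=0, W=2, X=2) weight 1/1280
  (Z=0, V=0, Y=0, U=1, W=1, X=1) weight 1/1920
  (Z=0, V=0, Y=0, U=1, W=2, X=1) weight 1/1920
  (Z=0, V=0, Y=0, U=2, W=1, X=0) weight 1/1920
  (Z=0, V=0, Y=0, U=2, W=2, X=0) weight 1/1920
  (Z=0, V=0, Y=1, U=0, W=1, X=2) weight 1/1280
  (Z=0, V=0, Y=1, U=0, W=2, X=2) weight 1/1280
  … 154 more
Group by X:
  weight(X=0) = 1/12
  weight(X=1) = 1/12
  weight(X=2) = 1/8
Total weight = 1/12 + 1/12 + 1/8 = 7/24
P(X=0 | obs) = 1/12 / 7/24 = 2/7
P(X=1 | obs) = 1/12 / 7/24 = 2/7
P(X=2 | obs) = 1/8 / 7/24 = 3/7

P(X=0) = 2/7, P(X=1) = 2/7, P(X=2) = 3/7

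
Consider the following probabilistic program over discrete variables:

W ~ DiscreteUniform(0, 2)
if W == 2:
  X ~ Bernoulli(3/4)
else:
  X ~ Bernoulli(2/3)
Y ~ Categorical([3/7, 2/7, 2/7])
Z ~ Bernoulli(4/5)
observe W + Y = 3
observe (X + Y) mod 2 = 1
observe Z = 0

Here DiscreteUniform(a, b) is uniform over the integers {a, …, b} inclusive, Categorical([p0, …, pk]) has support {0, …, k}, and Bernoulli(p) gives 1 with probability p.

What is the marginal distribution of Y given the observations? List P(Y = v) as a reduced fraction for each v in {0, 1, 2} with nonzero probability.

Enumerate traces; 2 have nonzero weight after conditioning:
  (W=1, X=1, Y=2, Z=0) weight 4/315
  (W=2, X=0, Y=1, Z=0) weight 1/210
Group by Y:
  weight(Y=1) = 1/210
  weight(Y=2) = 4/315
Total weight = 1/210 + 4/315 = 11/630
P(Y=1 | obs) = 1/210 / 11/630 = 3/11
P(Y=2 | obs) = 4/315 / 11/630 = 8/11

P(Y=1) = 3/11, P(Y=2) = 8/11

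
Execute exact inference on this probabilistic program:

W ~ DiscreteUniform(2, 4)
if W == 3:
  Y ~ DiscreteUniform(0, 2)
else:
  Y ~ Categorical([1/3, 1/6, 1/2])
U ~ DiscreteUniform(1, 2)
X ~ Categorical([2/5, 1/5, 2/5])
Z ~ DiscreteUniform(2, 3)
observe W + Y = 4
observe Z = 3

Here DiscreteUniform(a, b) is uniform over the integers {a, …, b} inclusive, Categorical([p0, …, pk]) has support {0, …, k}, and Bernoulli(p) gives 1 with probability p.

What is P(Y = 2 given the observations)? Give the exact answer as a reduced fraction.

Enumerate traces; 18 have nonzero weight after conditioning:
  (W=2, Y=2, U=1, X=0, Z=3) weight 1/60
  (W=2, Y=2, U=1, X=1, Z=3) weight 1/120
  (W=2, Y=2, U=1, X=2, Z=3) weight 1/60
  (W=2, Y=2, U=2, X=0, Z=3) weight 1/60
  (W=2, Y=2, U=2, X=1, Z=3) weight 1/120
  (W=2, Y=2, U=2, X=2, Z=3) weight 1/60
  (W=3, Y=1, U=1, X=0, Z=3) weight 1/90
  (W=3, Y=1, U=1, X=1, Z=3) weight 1/180
  (W=4, Y=0, U=1, X=0, Z=3) weight 1/90
  … 9 more
Group by Y:
  weight(Y=0) = 1/18
  weight(Y=1) = 1/18
  weight(Y=2) = 1/12
Total weight = 1/18 + 1/18 + 1/12 = 7/36
P(Y=0 | obs) = 1/18 / 7/36 = 2/7
P(Y=1 | obs) = 1/18 / 7/36 = 2/7
P(Y=2 | obs) = 1/12 / 7/36 = 3/7

P(Y = 2 | obs) = 3/7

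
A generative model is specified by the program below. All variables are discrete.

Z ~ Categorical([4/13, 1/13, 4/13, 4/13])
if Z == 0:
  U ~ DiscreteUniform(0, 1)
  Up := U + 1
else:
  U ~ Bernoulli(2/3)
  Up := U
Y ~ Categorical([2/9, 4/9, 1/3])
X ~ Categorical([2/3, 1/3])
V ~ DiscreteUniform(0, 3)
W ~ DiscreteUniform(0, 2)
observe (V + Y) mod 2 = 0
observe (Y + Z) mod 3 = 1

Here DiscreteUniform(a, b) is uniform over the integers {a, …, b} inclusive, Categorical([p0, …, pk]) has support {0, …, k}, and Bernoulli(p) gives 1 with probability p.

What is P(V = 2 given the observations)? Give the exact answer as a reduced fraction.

P(V = 2 | obs) = 7/46

Enumerate traces; 96 have nonzero weight after conditioning:
  (Z=0, U=0, Y=1, X=0, V=1, W=0) weight 4/1053
  (Z=0, U=0, Y=1, X=0, V=1, W=1) weight 4/1053
  (Z=0, U=0, Y=1, X=0, V=1, W=2) weight 4/1053
  (Z=0, U=0, Y=1, X=0, V=3, W=0) weight 4/1053
  (Z=0, U=0, Y=1, X=0, V=3, W=1) weight 4/1053
  (Z=0, U=0, Y=1, X=0, V=3, W=2) weight 4/1053
  (Z=0, U=0, Y=1, X=1, V=1, W=0) weight 2/1053
  (Z=0, U=0, Y=1, X=1, V=1, W=1) weight 2/1053
  (Z=1, U=0, Y=0, X=0, V=0, W=0) weight 1/3159
  (Z=1, U=0, Y=0, X=0, V=2, W=0) weight 1/3159
  … 86 more
Group by V:
  weight(V=0) = 7/234
  weight(V=1) = 8/117
  weight(V=2) = 7/234
  weight(V=3) = 8/117
Total weight = 7/234 + 8/117 + 7/234 + 8/117 = 23/117
P(V=0 | obs) = 7/234 / 23/117 = 7/46
P(V=1 | obs) = 8/117 / 23/117 = 8/23
P(V=2 | obs) = 7/234 / 23/117 = 7/46
P(V=3 | obs) = 8/117 / 23/117 = 8/23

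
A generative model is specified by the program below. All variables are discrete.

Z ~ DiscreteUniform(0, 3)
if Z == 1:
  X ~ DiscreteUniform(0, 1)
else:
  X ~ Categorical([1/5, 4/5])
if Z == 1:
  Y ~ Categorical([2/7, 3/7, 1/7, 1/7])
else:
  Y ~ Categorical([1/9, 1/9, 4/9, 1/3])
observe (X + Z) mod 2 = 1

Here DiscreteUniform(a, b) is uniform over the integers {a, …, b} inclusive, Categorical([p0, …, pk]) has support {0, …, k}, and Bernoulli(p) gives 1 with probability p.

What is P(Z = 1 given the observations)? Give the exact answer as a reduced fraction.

P(Z = 1 | obs) = 5/23

Enumerate traces; 16 have nonzero weight after conditioning:
  (Z=0, X=1, Y=0) weight 1/45
  (Z=0, X=1, Y=1) weight 1/45
  (Z=0, X=1, Y=2) weight 4/45
  (Z=0, X=1, Y=3) weight 1/15
  (Z=1, X=0, Y=0) weight 1/28
  (Z=1, X=0, Y=1) weight 3/56
  (Z=1, X=0, Y=2) weight 1/56
  (Z=1, X=0, Y=3) weight 1/56
  (Z=2, X=1, Y=0) weight 1/45
  (Z=3, X=0, Y=0) weight 1/180
  … 6 more
Group by Z:
  weight(Z=0) = 1/5
  weight(Z=1) = 1/8
  weight(Z=2) = 1/5
  weight(Z=3) = 1/20
Total weight = 1/5 + 1/8 + 1/5 + 1/20 = 23/40
P(Z=0 | obs) = 1/5 / 23/40 = 8/23
P(Z=1 | obs) = 1/8 / 23/40 = 5/23
P(Z=2 | obs) = 1/5 / 23/40 = 8/23
P(Z=3 | obs) = 1/20 / 23/40 = 2/23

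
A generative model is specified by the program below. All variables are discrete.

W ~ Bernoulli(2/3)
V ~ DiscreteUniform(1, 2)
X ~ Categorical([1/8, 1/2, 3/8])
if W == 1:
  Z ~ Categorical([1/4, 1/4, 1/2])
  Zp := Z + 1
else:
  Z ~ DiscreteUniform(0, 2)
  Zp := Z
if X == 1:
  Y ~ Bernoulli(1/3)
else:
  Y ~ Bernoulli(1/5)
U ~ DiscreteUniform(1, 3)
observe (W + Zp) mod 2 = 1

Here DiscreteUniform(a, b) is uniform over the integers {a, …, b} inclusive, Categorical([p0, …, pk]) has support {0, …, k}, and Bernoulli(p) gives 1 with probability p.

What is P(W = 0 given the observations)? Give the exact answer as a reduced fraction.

Enumerate traces; 72 have nonzero weight after conditioning:
  (W=0, V=1, X=0, Z=1, Y=0, U=1) weight 1/540
  (W=0, V=1, X=0, Z=1, Y=0, U=2) weight 1/540
  (W=0, V=1, X=0, Z=1, Y=0, U=3) weight 1/540
  (W=0, V=1, X=0, Z=1, Y=1, U=1) weight 1/2160
  (W=0, V=1, X=0, Z=1, Y=1, U=2) weight 1/2160
  (W=0, V=1, X=0, Z=1, Y=1, U=3) weight 1/2160
  (W=0, V=1, X=1, Z=1, Y=0, U=1) weight 1/162
  (W=0, V=1, X=1, Z=1, Y=0, U=2) weight 1/162
  (W=1, V=1, X=0, Z=1, Y=0, U=1) weight 1/360
  … 63 more
Group by W:
  weight(W=0) = 1/9
  weight(W=1) = 1/6
Total weight = 1/9 + 1/6 = 5/18
P(W=0 | obs) = 1/9 / 5/18 = 2/5
P(W=1 | obs) = 1/6 / 5/18 = 3/5

P(W = 0 | obs) = 2/5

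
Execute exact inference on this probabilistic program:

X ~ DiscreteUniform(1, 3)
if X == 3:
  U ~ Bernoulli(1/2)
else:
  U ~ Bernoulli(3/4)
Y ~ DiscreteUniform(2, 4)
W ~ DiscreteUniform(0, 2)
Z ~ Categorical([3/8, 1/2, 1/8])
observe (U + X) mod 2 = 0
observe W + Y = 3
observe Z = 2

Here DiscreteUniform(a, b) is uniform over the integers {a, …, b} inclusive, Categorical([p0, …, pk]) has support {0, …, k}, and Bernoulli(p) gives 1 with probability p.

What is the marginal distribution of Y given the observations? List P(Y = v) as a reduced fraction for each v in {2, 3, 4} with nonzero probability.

P(Y=2) = 1/2, P(Y=3) = 1/2

Enumerate traces; 6 have nonzero weight after conditioning:
  (X=1, U=1, Y=2, W=1, Z=2) weight 1/288
  (X=1, U=1, Y=3, W=0, Z=2) weight 1/288
  (X=2, U=0, Y=2, W=1, Z=2) weight 1/864
  (X=2, U=0, Y=3, W=0, Z=2) weight 1/864
  (X=3, U=1, Y=2, W=1, Z=2) weight 1/432
  (X=3, U=1, Y=3, W=0, Z=2) weight 1/432
Group by Y:
  weight(Y=2) = 1/144
  weight(Y=3) = 1/144
Total weight = 1/144 + 1/144 = 1/72
P(Y=2 | obs) = 1/144 / 1/72 = 1/2
P(Y=3 | obs) = 1/144 / 1/72 = 1/2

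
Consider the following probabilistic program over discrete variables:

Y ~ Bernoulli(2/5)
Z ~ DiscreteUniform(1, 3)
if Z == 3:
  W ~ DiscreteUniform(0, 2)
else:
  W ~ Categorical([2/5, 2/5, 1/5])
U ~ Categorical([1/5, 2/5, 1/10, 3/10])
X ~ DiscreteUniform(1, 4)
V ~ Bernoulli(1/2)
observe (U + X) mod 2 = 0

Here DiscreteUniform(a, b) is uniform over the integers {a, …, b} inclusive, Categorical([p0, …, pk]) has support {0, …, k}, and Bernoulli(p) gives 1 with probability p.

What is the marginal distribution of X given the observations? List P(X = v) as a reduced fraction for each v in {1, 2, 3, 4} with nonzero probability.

Enumerate traces; 288 have nonzero weight after conditioning:
  (Y=0, Z=1, W=0, U=0, X=2, V=0) weight 1/500
  (Y=0, Z=1, W=0, U=0, X=2, V=1) weight 1/500
  (Y=0, Z=1, W=0, U=0, X=4, V=0) weight 1/500
  (Y=0, Z=1, W=0, U=0, X=4, V=1) weight 1/500
  (Y=0, Z=1, W=0, U=1, X=1, V=0) weight 1/250
  (Y=0, Z=1, W=0, U=1, X=1, V=1) weight 1/250
  (Y=0, Z=1, W=0, U=1, X=3, V=0) weight 1/250
  (Y=0, Z=1, W=0, U=1, X=3, V=1) weight 1/250
  … 280 more
Group by X:
  weight(X=1) = 7/40
  weight(X=2) = 3/40
  weight(X=3) = 7/40
  weight(X=4) = 3/40
Total weight = 7/40 + 3/40 + 7/40 + 3/40 = 1/2
P(X=1 | obs) = 7/40 / 1/2 = 7/20
P(X=2 | obs) = 3/40 / 1/2 = 3/20
P(X=3 | obs) = 7/40 / 1/2 = 7/20
P(X=4 | obs) = 3/40 / 1/2 = 3/20

P(X=1) = 7/20, P(X=2) = 3/20, P(X=3) = 7/20, P(X=4) = 3/20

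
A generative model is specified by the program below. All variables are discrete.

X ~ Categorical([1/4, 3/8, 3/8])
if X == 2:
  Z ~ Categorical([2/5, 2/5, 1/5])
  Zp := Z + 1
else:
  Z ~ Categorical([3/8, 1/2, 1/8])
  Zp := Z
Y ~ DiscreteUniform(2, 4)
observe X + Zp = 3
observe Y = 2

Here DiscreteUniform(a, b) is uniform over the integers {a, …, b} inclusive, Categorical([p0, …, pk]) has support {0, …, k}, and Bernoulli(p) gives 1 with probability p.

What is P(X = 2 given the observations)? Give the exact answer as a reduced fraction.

Enumerate traces; 2 have nonzero weight after conditioning:
  (X=1, Z=2, Y=2) weight 1/64
  (X=2, Z=0, Y=2) weight 1/20
Group by X:
  weight(X=1) = 1/64
  weight(X=2) = 1/20
Total weight = 1/64 + 1/20 = 21/320
P(X=1 | obs) = 1/64 / 21/320 = 5/21
P(X=2 | obs) = 1/20 / 21/320 = 16/21

P(X = 2 | obs) = 16/21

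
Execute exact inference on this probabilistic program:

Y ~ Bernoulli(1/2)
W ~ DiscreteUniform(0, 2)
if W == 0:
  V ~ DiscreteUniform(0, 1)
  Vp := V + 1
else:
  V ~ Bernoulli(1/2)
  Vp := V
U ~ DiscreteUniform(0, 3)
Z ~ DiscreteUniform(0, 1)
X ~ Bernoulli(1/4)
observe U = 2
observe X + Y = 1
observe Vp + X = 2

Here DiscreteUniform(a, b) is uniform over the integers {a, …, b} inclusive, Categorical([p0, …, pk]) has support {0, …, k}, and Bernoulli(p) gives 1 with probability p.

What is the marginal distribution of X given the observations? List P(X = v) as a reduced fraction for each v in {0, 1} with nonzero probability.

Enumerate traces; 8 have nonzero weight after conditioning:
  (Y=0, W=0, V=0, U=2, Z=0, X=1) weight 1/384
  (Y=0, W=0, V=0, U=2, Z=1, X=1) weight 1/384
  (Y=0, W=1, V=1, U=2, Z=0, X=1) weight 1/384
  (Y=0, W=1, V=1, U=2, Z=1, X=1) weight 1/384
  (Y=0, W=2, V=1, U=2, Z=0, X=1) weight 1/384
  (Y=0, W=2, V=1, U=2, Z=1, X=1) weight 1/384
  (Y=1, W=0, V=1, U=2, Z=0, X=0) weight 1/128
  (Y=1, W=0, V=1, U=2, Z=1, X=0) weight 1/128
Group by X:
  weight(X=0) = 1/64
  weight(X=1) = 1/64
Total weight = 1/64 + 1/64 = 1/32
P(X=0 | obs) = 1/64 / 1/32 = 1/2
P(X=1 | obs) = 1/64 / 1/32 = 1/2

P(X=0) = 1/2, P(X=1) = 1/2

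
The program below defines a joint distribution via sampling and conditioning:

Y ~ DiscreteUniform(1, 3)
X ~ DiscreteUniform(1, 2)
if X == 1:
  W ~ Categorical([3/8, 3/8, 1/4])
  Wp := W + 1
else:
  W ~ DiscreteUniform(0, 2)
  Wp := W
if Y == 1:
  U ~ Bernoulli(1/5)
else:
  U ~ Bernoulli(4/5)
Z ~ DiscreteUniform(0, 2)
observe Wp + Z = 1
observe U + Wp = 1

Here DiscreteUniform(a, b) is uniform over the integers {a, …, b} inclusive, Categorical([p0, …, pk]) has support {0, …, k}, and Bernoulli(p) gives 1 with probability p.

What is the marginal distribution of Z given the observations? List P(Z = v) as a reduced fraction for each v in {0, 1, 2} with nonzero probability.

Enumerate traces; 9 have nonzero weight after conditioning:
  (Y=1, X=1, W=0, U=0, Z=0) weight 1/60
  (Y=1, X=2, W=0, U=1, Z=1) weight 1/270
  (Y=1, X=2, W=1, U=0, Z=0) weight 2/135
  (Y=2, X=1, W=0, U=0, Z=0) weight 1/240
  (Y=2, X=2, W=0, U=1, Z=1) weight 2/135
  (Y=2, X=2, W=1, U=0, Z=0) weight 1/270
  (Y=3, X=1, W=0, U=0, Z=0) weight 1/240
  (Y=3, X=2, W=0, U=1, Z=1) weight 2/135
  … 1 more
Group by Z:
  weight(Z=0) = 17/360
  weight(Z=1) = 1/30
Total weight = 17/360 + 1/30 = 29/360
P(Z=0 | obs) = 17/360 / 29/360 = 17/29
P(Z=1 | obs) = 1/30 / 29/360 = 12/29

P(Z=0) = 17/29, P(Z=1) = 12/29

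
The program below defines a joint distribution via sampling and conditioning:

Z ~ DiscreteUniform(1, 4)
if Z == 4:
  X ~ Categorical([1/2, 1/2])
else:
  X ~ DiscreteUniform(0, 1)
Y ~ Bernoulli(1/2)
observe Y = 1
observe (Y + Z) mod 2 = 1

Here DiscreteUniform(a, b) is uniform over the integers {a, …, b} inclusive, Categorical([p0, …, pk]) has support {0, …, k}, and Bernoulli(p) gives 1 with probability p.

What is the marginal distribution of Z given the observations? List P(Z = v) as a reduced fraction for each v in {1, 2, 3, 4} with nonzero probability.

Enumerate traces; 4 have nonzero weight after conditioning:
  (Z=2, X=0, Y=1) weight 1/16
  (Z=2, X=1, Y=1) weight 1/16
  (Z=4, X=0, Y=1) weight 1/16
  (Z=4, X=1, Y=1) weight 1/16
Group by Z:
  weight(Z=2) = 1/8
  weight(Z=4) = 1/8
Total weight = 1/8 + 1/8 = 1/4
P(Z=2 | obs) = 1/8 / 1/4 = 1/2
P(Z=4 | obs) = 1/8 / 1/4 = 1/2

P(Z=2) = 1/2, P(Z=4) = 1/2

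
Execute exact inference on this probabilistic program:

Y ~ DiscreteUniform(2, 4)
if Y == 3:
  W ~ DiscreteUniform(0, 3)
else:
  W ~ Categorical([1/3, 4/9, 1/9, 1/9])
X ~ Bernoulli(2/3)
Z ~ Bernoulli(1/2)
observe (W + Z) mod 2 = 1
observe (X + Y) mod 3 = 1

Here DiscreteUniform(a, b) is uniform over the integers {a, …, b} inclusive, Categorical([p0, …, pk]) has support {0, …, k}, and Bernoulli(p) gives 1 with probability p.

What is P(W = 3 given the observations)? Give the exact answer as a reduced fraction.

P(W = 3 | obs) = 11/54

Enumerate traces; 8 have nonzero weight after conditioning:
  (Y=3, W=0, X=1, Z=1) weight 1/36
  (Y=3, W=1, X=1, Z=0) weight 1/36
  (Y=3, W=2, X=1, Z=1) weight 1/36
  (Y=3, W=3, X=1, Z=0) weight 1/36
  (Y=4, W=0, X=0, Z=1) weight 1/54
  (Y=4, W=1, X=0, Z=0) weight 2/81
  (Y=4, W=2, X=0, Z=1) weight 1/162
  (Y=4, W=3, X=0, Z=0) weight 1/162
Group by W:
  weight(W=0) = 5/108
  weight(W=1) = 17/324
  weight(W=2) = 11/324
  weight(W=3) = 11/324
Total weight = 5/108 + 17/324 + 11/324 + 11/324 = 1/6
P(W=0 | obs) = 5/108 / 1/6 = 5/18
P(W=1 | obs) = 17/324 / 1/6 = 17/54
P(W=2 | obs) = 11/324 / 1/6 = 11/54
P(W=3 | obs) = 11/324 / 1/6 = 11/54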